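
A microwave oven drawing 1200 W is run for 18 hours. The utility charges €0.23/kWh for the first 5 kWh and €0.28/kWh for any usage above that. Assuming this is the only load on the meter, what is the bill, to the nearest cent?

€5.80

Energy = 1.2 kW × 18 h = 21.6 kWh
Tier 1 (0–5 kWh): 5 × €0.23 = €1.15
Above 5 kWh: 16.6 × €0.28 = €4.648
Bill = €5.80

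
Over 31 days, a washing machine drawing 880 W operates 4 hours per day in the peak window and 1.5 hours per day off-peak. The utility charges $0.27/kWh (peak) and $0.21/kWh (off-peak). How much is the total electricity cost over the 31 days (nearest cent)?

$38.06

Peak energy = 0.88 kW × 4 h × 31 = 109.12 kWh
Off-peak energy = 0.88 kW × 1.5 h × 31 = 40.92 kWh
Cost = 109.12 × $0.27 + 40.92 × $0.21 = $29.4624 + $8.5932 = $38.06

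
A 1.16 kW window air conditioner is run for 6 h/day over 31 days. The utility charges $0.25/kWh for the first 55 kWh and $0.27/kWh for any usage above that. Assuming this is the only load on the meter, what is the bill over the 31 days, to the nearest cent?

$57.16

Runtime = 6 h/day × 31 days = 186 h
Energy = 1.16 kW × 186 h = 215.76 kWh
Tier 1 (0–55 kWh): 55 × $0.25 = $13.75
Above 55 kWh: 160.76 × $0.27 = $43.4052
Bill = $57.16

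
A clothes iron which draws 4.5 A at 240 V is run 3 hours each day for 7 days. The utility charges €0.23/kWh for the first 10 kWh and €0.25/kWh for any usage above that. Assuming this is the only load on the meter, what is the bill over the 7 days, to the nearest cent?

€5.47

Power = 4.5 A × 240 V = 1080 W = 1.08 kW
Runtime = 3 h/day × 7 days = 21 h
Energy = 1.08 kW × 21 h = 22.68 kWh
Tier 1 (0–10 kWh): 10 × €0.23 = €2.3
Above 10 kWh: 12.68 × €0.25 = €3.17
Bill = €5.47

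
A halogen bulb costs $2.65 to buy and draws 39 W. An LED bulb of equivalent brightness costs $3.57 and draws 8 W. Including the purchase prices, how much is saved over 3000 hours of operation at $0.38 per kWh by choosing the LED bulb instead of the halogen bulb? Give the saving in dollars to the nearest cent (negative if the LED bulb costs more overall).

halogen bulb: $2.65 + (39/1000) kW × 3000 h × $0.38 = $2.65 + $44.46 = $47.11
LED bulb: $3.57 + (8/1000) kW × 3000 h × $0.38 = $3.57 + $9.12 = $12.69
Saving = $47.11 − $12.69 = $34.42

$34.42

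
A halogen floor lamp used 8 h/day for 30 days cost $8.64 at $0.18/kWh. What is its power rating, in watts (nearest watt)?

200 W

Energy = $8.64 ÷ $0.18/kWh = 48 kWh
Runtime = 8 h/day × 30 days = 240 h
Power = 48 kWh ÷ 240 h = 0.2 kW = 200 W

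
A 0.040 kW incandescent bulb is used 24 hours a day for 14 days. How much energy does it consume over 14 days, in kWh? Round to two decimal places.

13.44 kWh

Runtime = 24 h × 14 = 336 h
Energy = 0.04 kW × 336 h = 13.44 kWh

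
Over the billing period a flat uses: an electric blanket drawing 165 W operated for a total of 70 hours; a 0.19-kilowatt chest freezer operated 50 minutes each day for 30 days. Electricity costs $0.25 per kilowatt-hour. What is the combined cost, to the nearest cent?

$4.08

electric blanket: 0.165 kW × 70 h = 11.55 kWh
chest freezer: Runtime = 50 min × 30 = 1500 min = 25 h
chest freezer: 0.19 kW × 25 h = 4.75 kWh
Total energy = 16.3 kWh
Cost = 16.3 × $0.25 = $4.08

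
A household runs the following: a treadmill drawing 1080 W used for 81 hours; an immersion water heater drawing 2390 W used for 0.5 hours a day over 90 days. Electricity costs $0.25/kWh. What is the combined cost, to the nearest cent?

$48.76

treadmill: 1.08 kW × 81 h = 87.48 kWh
immersion water heater: Runtime = 0.5 h/day × 90 days = 45 h
immersion water heater: 2.39 kW × 45 h = 107.55 kWh
Total energy = 195.03 kWh
Cost = 195.03 × $0.25 = $48.76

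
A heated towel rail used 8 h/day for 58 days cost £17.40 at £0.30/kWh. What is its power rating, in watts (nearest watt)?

125 W

Energy = £17.40 ÷ £0.30/kWh = 58 kWh
Runtime = 8 h/day × 58 days = 464 h
Power = 58 kWh ÷ 464 h = 0.125 kW = 125 W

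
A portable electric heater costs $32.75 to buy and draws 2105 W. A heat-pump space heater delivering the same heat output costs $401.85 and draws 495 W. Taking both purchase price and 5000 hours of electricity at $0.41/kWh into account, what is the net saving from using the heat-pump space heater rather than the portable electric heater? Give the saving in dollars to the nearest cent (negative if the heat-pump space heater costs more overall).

$2931.40

portable electric heater: $32.75 + (2105/1000) kW × 5000 h × $0.41 = $32.75 + $4315.25 = $4348
heat-pump space heater: $401.85 + (495/1000) kW × 5000 h × $0.41 = $401.85 + $1014.75 = $1416.6
Saving = $4348 − $1416.6 = $2931.4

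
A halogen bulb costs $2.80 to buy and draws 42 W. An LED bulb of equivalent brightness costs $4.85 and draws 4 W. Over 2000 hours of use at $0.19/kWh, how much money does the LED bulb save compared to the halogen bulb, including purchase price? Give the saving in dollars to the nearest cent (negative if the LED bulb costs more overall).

$12.39

halogen bulb: $2.80 + (42/1000) kW × 2000 h × $0.19 = $2.80 + $15.96 = $18.76
LED bulb: $4.85 + (4/1000) kW × 2000 h × $0.19 = $4.85 + $1.52 = $6.37
Saving = $18.76 − $6.37 = $12.39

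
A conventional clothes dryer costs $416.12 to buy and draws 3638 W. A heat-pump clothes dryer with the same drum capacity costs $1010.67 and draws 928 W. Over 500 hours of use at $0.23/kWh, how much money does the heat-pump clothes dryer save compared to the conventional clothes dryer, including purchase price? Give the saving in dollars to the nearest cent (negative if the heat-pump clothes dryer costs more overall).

-$282.90

conventional clothes dryer: $416.12 + (3638/1000) kW × 500 h × $0.23 = $416.12 + $418.37 = $834.49
heat-pump clothes dryer: $1010.67 + (928/1000) kW × 500 h × $0.23 = $1010.67 + $106.72 = $1117.39
Saving = $834.49 − $1117.39 = −$282.9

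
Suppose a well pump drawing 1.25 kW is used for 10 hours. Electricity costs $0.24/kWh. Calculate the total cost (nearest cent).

Energy = 1.25 kW × 10 h = 12.5 kWh
Cost = 12.5 kWh × $0.24/kWh = $3.00

$3.00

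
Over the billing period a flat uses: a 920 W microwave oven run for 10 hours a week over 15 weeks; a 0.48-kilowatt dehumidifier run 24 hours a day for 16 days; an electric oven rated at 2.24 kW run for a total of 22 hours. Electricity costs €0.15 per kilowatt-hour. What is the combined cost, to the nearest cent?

€55.74

microwave oven: Runtime = 10 h/week × 15 weeks = 150 h
microwave oven: 0.92 kW × 150 h = 138 kWh
dehumidifier: Runtime = 24 h × 16 = 384 h
dehumidifier: 0.48 kW × 384 h = 184.32 kWh
electric oven: 2.24 kW × 22 h = 49.28 kWh
Total energy = 371.6 kWh
Cost = 371.6 × €0.15 = €55.74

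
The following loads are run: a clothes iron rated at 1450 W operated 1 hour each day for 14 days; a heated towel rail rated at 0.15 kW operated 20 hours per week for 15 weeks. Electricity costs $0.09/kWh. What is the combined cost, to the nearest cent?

$5.88

clothes iron: Runtime = 1 h/day × 14 days = 14 h
clothes iron: 1.45 kW × 14 h = 20.3 kWh
heated towel rail: Runtime = 20 h/week × 15 weeks = 300 h
heated towel rail: 0.15 kW × 300 h = 45 kWh
Total energy = 65.3 kWh
Cost = 65.3 × $0.09 = $5.88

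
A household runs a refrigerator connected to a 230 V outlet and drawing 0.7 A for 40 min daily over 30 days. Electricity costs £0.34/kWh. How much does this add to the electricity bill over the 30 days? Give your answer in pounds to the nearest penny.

Power = 0.7 A × 230 V = 161 W = 0.161 kW
Runtime = 40 min × 30 = 1200 min = 20 h
Energy = 0.161 kW × 20 h = 3.22 kWh
Cost = 3.22 kWh × £0.34/kWh = £1.09

£1.09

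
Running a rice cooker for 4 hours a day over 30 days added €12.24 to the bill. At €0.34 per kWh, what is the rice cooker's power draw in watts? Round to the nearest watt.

300 W

Energy = €12.24 ÷ €0.34/kWh = 36 kWh
Runtime = 4 h/day × 30 days = 120 h
Power = 36 kWh ÷ 120 h = 0.3 kW = 300 W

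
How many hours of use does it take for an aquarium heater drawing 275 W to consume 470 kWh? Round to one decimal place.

Hours = 470 kWh ÷ 0.275 kW = 1709.1 h

1709.1 h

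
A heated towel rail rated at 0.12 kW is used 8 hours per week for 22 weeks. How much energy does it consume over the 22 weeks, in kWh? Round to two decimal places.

Runtime = 8 h/week × 22 weeks = 176 h
Energy = 0.12 kW × 176 h = 21.12 kWh

21.12 kWh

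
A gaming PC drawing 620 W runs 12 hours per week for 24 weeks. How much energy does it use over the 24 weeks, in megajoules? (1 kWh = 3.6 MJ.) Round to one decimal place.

Runtime = 12 h/week × 24 weeks = 288 h
Energy = 0.62 kW × 288 h = 178.56 kWh
= 178.56 × 3.6 MJ = 642.8 MJ

642.8 MJ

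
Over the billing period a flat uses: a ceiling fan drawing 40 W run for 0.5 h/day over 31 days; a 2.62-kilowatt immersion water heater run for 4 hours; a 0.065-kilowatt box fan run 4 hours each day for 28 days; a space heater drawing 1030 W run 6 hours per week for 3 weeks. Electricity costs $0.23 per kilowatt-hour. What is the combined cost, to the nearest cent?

ceiling fan: Runtime = 0.5 h/day × 31 days = 15.5 h
ceiling fan: 0.04 kW × 15.5 h = 0.62 kWh
immersion water heater: 2.62 kW × 4 h = 10.48 kWh
box fan: Runtime = 4 h/day × 28 days = 112 h
box fan: 0.065 kW × 112 h = 7.28 kWh
space heater: Runtime = 6 h/week × 3 weeks = 18 h
space heater: 1.03 kW × 18 h = 18.54 kWh
Total energy = 36.92 kWh
Cost = 36.92 × $0.23 = $8.49

$8.49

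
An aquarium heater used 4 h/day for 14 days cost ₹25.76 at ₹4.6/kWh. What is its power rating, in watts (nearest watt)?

Energy = ₹25.76 ÷ ₹4.6/kWh = 5.6 kWh
Runtime = 4 h/day × 14 days = 56 h
Power = 5.6 kWh ÷ 56 h = 0.1 kW = 100 W

100 W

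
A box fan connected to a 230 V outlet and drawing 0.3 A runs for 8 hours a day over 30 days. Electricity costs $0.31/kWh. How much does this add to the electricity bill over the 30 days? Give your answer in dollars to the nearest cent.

Power = 0.3 A × 230 V = 69 W = 0.069 kW
Runtime = 8 h/day × 30 days = 240 h
Energy = 0.069 kW × 240 h = 16.56 kWh
Cost = 16.56 kWh × $0.31/kWh = $5.13

$5.13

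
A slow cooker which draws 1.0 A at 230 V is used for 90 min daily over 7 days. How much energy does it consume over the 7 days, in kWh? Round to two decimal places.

2.42 kWh

Power = 1.0 A × 230 V = 230 W = 0.23 kW
Runtime = 90 min × 7 = 630 min = 10.5 h
Energy = 0.23 kW × 10.5 h = 2.415 kWh ≈ 2.42 kWh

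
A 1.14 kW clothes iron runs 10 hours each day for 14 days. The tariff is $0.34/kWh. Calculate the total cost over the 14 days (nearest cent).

$54.26

Runtime = 10 h/day × 14 days = 140 h
Energy = 1.14 kW × 140 h = 159.6 kWh
Cost = 159.6 kWh × $0.34/kWh = $54.26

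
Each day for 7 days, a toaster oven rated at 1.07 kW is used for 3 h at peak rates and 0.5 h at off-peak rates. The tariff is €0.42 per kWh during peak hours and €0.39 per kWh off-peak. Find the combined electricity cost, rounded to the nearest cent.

€10.90

Peak energy = 1.07 kW × 3 h × 7 = 22.47 kWh
Off-peak energy = 1.07 kW × 0.5 h × 7 = 3.745 kWh
Cost = 22.47 × €0.42 + 3.745 × €0.39 = €9.4374 + €1.46055 = €10.90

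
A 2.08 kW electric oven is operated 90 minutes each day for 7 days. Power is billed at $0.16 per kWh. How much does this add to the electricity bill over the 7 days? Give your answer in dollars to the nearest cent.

Runtime = 90 min × 7 = 630 min = 10.5 h
Energy = 2.08 kW × 10.5 h = 21.84 kWh
Cost = 21.84 kWh × $0.16/kWh = $3.49

$3.49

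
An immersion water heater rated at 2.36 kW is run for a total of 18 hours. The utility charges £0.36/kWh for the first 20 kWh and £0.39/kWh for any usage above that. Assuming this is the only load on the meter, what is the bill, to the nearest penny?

£15.97

Energy = 2.36 kW × 18 h = 42.48 kWh
Tier 1 (0–20 kWh): 20 × £0.36 = £7.2
Above 20 kWh: 22.48 × £0.39 = £8.7672
Bill = £15.97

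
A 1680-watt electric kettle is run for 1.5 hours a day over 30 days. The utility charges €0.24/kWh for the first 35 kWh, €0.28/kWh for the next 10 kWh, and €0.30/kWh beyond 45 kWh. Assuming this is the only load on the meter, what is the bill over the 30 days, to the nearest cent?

€20.38

Runtime = 1.5 h/day × 30 days = 45 h
Energy = 1.68 kW × 45 h = 75.6 kWh
Tier 1 (0–35 kWh): 35 × €0.24 = €8.4
Tier 2 (35–45 kWh): 10 × €0.28 = €2.8
Above 45 kWh: 30.6 × €0.30 = €9.18
Bill = €20.38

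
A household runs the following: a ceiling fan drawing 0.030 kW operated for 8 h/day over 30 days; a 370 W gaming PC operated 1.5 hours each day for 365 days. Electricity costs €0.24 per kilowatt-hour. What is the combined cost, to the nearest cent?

ceiling fan: Runtime = 8 h/day × 30 days = 240 h
ceiling fan: 0.03 kW × 240 h = 7.2 kWh
gaming PC: Runtime = 1.5 h/day × 365 days = 547.5 h
gaming PC: 0.37 kW × 547.5 h = 202.575 kWh
Total energy = 209.775 kWh
Cost = 209.775 × €0.24 = €50.35

€50.35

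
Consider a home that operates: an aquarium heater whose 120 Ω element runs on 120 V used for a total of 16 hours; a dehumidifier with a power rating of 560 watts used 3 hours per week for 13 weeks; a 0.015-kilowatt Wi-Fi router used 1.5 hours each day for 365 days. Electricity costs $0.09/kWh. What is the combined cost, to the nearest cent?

aquarium heater: Power = V²/R = 120²/120 = 120 W = 0.12 kW
aquarium heater: 0.12 kW × 16 h = 1.92 kWh
dehumidifier: Runtime = 3 h/week × 13 weeks = 39 h
dehumidifier: 0.56 kW × 39 h = 21.84 kWh
Wi-Fi router: Runtime = 1.5 h/day × 365 days = 547.5 h
Wi-Fi router: 0.015 kW × 547.5 h = 8.2125 kWh
Total energy = 31.9725 kWh
Cost = 31.9725 × $0.09 = $2.88

$2.88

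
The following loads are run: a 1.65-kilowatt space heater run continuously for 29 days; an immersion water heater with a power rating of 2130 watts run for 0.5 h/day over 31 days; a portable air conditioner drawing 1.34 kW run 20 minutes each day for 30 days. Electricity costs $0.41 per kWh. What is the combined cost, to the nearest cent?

space heater: Runtime = 24 h × 29 = 696 h
space heater: 1.65 kW × 696 h = 1148.4 kWh
immersion water heater: Runtime = 0.5 h/day × 31 days = 15.5 h
immersion water heater: 2.13 kW × 15.5 h = 33.015 kWh
portable air conditioner: Runtime = 20 min × 30 = 600 min = 10 h
portable air conditioner: 1.34 kW × 10 h = 13.4 kWh
Total energy = 1194.815 kWh
Cost = 1194.815 × $0.41 = $489.87

$489.87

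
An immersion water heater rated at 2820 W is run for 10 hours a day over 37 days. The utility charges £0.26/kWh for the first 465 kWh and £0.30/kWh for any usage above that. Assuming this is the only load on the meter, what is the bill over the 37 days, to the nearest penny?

£294.42

Runtime = 10 h/day × 37 days = 370 h
Energy = 2.82 kW × 370 h = 1043.4 kWh
Tier 1 (0–465 kWh): 465 × £0.26 = £120.9
Above 465 kWh: 578.4 × £0.30 = £173.52
Bill = £294.42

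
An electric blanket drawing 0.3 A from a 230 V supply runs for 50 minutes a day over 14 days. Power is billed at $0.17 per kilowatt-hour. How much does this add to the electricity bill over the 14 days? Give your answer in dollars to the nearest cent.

$0.14

Power = 0.3 A × 230 V = 69 W = 0.069 kW
Runtime = 50 min × 14 = 700 min = 11.666666… h
Energy = 0.069 kW × 11.666666… h = 0.805 kWh
Cost = 0.805 kWh × $0.17/kWh = $0.14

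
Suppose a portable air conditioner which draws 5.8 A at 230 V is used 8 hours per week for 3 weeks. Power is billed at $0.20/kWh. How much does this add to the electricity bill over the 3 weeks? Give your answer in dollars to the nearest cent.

Power = 5.8 A × 230 V = 1334 W = 1.334 kW
Runtime = 8 h/week × 3 weeks = 24 h
Energy = 1.334 kW × 24 h = 32.016 kWh
Cost = 32.016 kWh × $0.20/kWh = $6.40

$6.40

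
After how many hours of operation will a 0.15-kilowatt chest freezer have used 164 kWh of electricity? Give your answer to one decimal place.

1093.3 h

Hours = 164 kWh ÷ 0.15 kW = 1093.3 h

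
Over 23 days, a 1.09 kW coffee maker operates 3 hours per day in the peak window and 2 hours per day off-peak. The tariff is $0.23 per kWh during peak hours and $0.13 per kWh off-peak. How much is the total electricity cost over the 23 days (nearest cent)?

$23.82

Peak energy = 1.09 kW × 3 h × 23 = 75.21 kWh
Off-peak energy = 1.09 kW × 2 h × 23 = 50.14 kWh
Cost = 75.21 × $0.23 + 50.14 × $0.13 = $17.2983 + $6.5182 = $23.82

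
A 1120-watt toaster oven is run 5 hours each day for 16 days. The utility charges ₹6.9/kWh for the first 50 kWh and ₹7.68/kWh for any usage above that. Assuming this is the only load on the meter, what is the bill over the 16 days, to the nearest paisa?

Runtime = 5 h/day × 16 days = 80 h
Energy = 1.12 kW × 80 h = 89.6 kWh
Tier 1 (0–50 kWh): 50 × ₹6.9 = ₹345
Above 50 kWh: 39.6 × ₹7.68 = ₹304.128
Bill = ₹649.13

₹649.13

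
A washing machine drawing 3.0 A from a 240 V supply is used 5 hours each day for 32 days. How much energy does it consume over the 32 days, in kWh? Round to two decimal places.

Power = 3.0 A × 240 V = 720 W = 0.72 kW
Runtime = 5 h/day × 32 days = 160 h
Energy = 0.72 kW × 160 h = 115.2 kWh

115.20 kWh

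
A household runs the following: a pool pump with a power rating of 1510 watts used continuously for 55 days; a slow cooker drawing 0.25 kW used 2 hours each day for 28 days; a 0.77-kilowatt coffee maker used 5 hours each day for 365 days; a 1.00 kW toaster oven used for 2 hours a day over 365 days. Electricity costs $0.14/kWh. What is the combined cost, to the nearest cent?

pool pump: Runtime = 24 h × 55 = 1320 h
pool pump: 1.51 kW × 1320 h = 1993.2 kWh
slow cooker: Runtime = 2 h/day × 28 days = 56 h
slow cooker: 0.25 kW × 56 h = 14 kWh
coffee maker: Runtime = 5 h/day × 365 days = 1825 h
coffee maker: 0.77 kW × 1825 h = 1405.25 kWh
toaster oven: Runtime = 2 h/day × 365 days = 730 h
toaster oven: 1 kW × 730 h = 730 kWh
Total energy = 4142.45 kWh
Cost = 4142.45 × $0.14 = $579.94

$579.94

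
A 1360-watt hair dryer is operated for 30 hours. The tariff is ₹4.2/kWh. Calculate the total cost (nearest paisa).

₹171.36

Energy = 1.36 kW × 30 h = 40.8 kWh
Cost = 40.8 kWh × ₹4.2/kWh = ₹171.36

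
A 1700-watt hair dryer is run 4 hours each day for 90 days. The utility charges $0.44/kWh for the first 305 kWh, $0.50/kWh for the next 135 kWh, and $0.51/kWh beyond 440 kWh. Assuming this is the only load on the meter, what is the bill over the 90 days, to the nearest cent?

$289.42

Runtime = 4 h/day × 90 days = 360 h
Energy = 1.7 kW × 360 h = 612 kWh
Tier 1 (0–305 kWh): 305 × $0.44 = $134.2
Tier 2 (305–440 kWh): 135 × $0.50 = $67.5
Above 440 kWh: 172 × $0.51 = $87.72
Bill = $289.42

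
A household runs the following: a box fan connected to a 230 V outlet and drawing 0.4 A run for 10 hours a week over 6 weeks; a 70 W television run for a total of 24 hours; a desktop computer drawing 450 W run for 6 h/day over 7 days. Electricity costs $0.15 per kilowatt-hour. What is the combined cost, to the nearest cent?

$3.92

box fan: Power = 0.4 A × 230 V = 92 W = 0.092 kW
box fan: Runtime = 10 h/week × 6 weeks = 60 h
box fan: 0.092 kW × 60 h = 5.52 kWh
television: 0.07 kW × 24 h = 1.68 kWh
desktop computer: Runtime = 6 h/day × 7 days = 42 h
desktop computer: 0.45 kW × 42 h = 18.9 kWh
Total energy = 26.1 kWh
Cost = 26.1 × $0.15 = $3.92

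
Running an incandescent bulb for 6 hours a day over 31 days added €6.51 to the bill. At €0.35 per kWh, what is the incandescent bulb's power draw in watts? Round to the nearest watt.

Energy = €6.51 ÷ €0.35/kWh = 18.6 kWh
Runtime = 6 h/day × 31 days = 186 h
Power = 18.6 kWh ÷ 186 h = 0.1 kW = 100 W

100 W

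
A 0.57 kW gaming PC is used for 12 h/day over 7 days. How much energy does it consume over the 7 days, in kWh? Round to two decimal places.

47.88 kWh

Runtime = 12 h/day × 7 days = 84 h
Energy = 0.57 kW × 84 h = 47.88 kWh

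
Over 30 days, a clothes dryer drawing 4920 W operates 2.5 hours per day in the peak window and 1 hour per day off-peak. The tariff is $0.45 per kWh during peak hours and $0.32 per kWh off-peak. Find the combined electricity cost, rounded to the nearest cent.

$213.28

Peak energy = 4.92 kW × 2.5 h × 30 = 369 kWh
Off-peak energy = 4.92 kW × 1 h × 30 = 147.6 kWh
Cost = 369 × $0.45 + 147.6 × $0.32 = $166.05 + $47.232 = $213.28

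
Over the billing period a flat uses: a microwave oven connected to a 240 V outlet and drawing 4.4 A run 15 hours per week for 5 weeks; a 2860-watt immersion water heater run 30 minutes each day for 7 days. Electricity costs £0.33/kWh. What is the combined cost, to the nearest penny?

£29.44

microwave oven: Power = 4.4 A × 240 V = 1056 W = 1.056 kW
microwave oven: Runtime = 15 h/week × 5 weeks = 75 h
microwave oven: 1.056 kW × 75 h = 79.2 kWh
immersion water heater: Runtime = 30 min × 7 = 210 min = 3.5 h
immersion water heater: 2.86 kW × 3.5 h = 10.01 kWh
Total energy = 89.21 kWh
Cost = 89.21 × £0.33 = £29.44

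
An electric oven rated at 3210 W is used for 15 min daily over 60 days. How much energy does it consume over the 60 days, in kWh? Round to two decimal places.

48.15 kWh

Runtime = 15 min × 60 = 900 min = 15 h
Energy = 3.21 kW × 15 h = 48.15 kWh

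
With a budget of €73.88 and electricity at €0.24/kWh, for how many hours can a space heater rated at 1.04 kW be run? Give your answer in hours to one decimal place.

296.0 h

Energy available = €73.88 ÷ €0.24/kWh = 307.8333 kWh
Hours = 307.8333 kWh ÷ 1.04 kW = 296.0 h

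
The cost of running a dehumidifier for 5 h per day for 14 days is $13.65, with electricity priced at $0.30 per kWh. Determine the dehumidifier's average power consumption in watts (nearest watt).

Energy = $13.65 ÷ $0.30/kWh = 45.5 kWh
Runtime = 5 h/day × 14 days = 70 h
Power = 45.5 kWh ÷ 70 h = 0.65 kW = 650 W

650 W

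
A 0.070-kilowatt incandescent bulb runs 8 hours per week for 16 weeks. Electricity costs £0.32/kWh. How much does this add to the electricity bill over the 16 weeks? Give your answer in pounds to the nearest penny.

Runtime = 8 h/week × 16 weeks = 128 h
Energy = 0.07 kW × 128 h = 8.96 kWh
Cost = 8.96 kWh × £0.32/kWh = £2.87

£2.87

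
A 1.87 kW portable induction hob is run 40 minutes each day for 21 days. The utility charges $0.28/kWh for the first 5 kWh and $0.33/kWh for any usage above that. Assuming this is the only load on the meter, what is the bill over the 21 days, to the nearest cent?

$8.39

Runtime = 40 min × 21 = 840 min = 14 h
Energy = 1.87 kW × 14 h = 26.18 kWh
Tier 1 (0–5 kWh): 5 × $0.28 = $1.4
Above 5 kWh: 21.18 × $0.33 = $6.9894
Bill = $8.39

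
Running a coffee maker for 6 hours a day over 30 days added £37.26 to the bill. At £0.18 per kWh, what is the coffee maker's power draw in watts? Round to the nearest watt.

1150 W

Energy = £37.26 ÷ £0.18/kWh = 207 kWh
Runtime = 6 h/day × 30 days = 180 h
Power = 207 kWh ÷ 180 h = 1.15 kW = 1150 W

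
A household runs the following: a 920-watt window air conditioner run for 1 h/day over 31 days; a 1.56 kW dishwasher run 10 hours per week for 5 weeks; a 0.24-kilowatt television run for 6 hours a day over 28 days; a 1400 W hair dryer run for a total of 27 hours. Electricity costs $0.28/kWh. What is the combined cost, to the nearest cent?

$51.70

window air conditioner: Runtime = 1 h/day × 31 days = 31 h
window air conditioner: 0.92 kW × 31 h = 28.52 kWh
dishwasher: Runtime = 10 h/week × 5 weeks = 50 h
dishwasher: 1.56 kW × 50 h = 78 kWh
television: Runtime = 6 h/day × 28 days = 168 h
television: 0.24 kW × 168 h = 40.32 kWh
hair dryer: 1.4 kW × 27 h = 37.8 kWh
Total energy = 184.64 kWh
Cost = 184.64 × $0.28 = $51.70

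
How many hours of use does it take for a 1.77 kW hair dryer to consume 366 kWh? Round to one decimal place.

206.8 h

Hours = 366 kWh ÷ 1.77 kW = 206.8 h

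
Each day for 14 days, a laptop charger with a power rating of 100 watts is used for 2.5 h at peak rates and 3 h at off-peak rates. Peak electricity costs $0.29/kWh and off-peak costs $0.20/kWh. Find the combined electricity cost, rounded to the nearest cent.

$1.86

Peak energy = 0.1 kW × 2.5 h × 14 = 3.5 kWh
Off-peak energy = 0.1 kW × 3 h × 14 = 4.2 kWh
Cost = 3.5 × $0.29 + 4.2 × $0.20 = $1.015 + $0.84 = $1.86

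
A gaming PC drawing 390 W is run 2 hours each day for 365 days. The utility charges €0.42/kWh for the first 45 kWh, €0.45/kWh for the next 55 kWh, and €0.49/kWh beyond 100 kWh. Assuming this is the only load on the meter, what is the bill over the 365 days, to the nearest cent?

Runtime = 2 h/day × 365 days = 730 h
Energy = 0.39 kW × 730 h = 284.7 kWh
Tier 1 (0–45 kWh): 45 × €0.42 = €18.9
Tier 2 (45–100 kWh): 55 × €0.45 = €24.75
Above 100 kWh: 184.7 × €0.49 = €90.503
Bill = €134.15

€134.15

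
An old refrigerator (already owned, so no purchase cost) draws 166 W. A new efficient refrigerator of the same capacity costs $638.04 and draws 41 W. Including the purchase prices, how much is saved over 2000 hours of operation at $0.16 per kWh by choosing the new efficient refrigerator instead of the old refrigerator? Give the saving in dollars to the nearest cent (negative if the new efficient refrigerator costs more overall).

-$598.04

old refrigerator: $0.00 + (166/1000) kW × 2000 h × $0.16 = $0.00 + $53.12 = $53.12
new efficient refrigerator: $638.04 + (41/1000) kW × 2000 h × $0.16 = $638.04 + $13.12 = $651.16
Saving = $53.12 − $651.16 = −$598.04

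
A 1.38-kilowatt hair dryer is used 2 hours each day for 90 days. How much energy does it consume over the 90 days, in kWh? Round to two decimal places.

Runtime = 2 h/day × 90 days = 180 h
Energy = 1.38 kW × 180 h = 248.4 kWh

248.40 kWh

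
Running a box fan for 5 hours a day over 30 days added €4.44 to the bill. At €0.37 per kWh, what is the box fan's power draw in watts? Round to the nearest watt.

80 W

Energy = €4.44 ÷ €0.37/kWh = 12 kWh
Runtime = 5 h/day × 30 days = 150 h
Power = 12 kWh ÷ 150 h = 0.08 kW = 80 W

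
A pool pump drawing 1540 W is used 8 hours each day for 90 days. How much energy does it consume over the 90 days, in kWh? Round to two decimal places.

Runtime = 8 h/day × 90 days = 720 h
Energy = 1.54 kW × 720 h = 1108.8 kWh

1108.80 kWh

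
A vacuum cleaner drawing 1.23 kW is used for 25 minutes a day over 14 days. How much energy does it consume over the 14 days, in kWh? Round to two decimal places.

Runtime = 25 min × 14 = 350 min = 5.833333… h
Energy = 1.23 kW × 5.833333… h = 7.175 kWh ≈ 7.18 kWh

7.18 kWh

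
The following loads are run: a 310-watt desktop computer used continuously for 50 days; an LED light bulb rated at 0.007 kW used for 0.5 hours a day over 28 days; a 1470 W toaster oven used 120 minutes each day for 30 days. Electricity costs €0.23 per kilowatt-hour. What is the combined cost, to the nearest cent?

desktop computer: Runtime = 24 h × 50 = 1200 h
desktop computer: 0.31 kW × 1200 h = 372 kWh
LED light bulb: Runtime = 0.5 h/day × 28 days = 14 h
LED light bulb: 0.007 kW × 14 h = 0.098 kWh
toaster oven: Runtime = 120 min × 30 = 3600 min = 60 h
toaster oven: 1.47 kW × 60 h = 88.2 kWh
Total energy = 460.298 kWh
Cost = 460.298 × €0.23 = €105.87

€105.87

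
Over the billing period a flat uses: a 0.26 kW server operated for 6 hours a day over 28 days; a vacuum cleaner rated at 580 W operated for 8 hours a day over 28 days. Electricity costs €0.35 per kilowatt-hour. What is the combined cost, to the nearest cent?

server: Runtime = 6 h/day × 28 days = 168 h
server: 0.26 kW × 168 h = 43.68 kWh
vacuum cleaner: Runtime = 8 h/day × 28 days = 224 h
vacuum cleaner: 0.58 kW × 224 h = 129.92 kWh
Total energy = 173.6 kWh
Cost = 173.6 × €0.35 = €60.76

€60.76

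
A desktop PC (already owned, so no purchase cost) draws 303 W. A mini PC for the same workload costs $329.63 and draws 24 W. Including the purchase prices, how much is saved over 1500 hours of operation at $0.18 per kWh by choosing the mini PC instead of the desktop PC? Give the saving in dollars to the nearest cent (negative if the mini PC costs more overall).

-$254.30

desktop PC: $0.00 + (303/1000) kW × 1500 h × $0.18 = $0.00 + $81.81 = $81.81
mini PC: $329.63 + (24/1000) kW × 1500 h × $0.18 = $329.63 + $6.48 = $336.11
Saving = $81.81 − $336.11 = −$254.3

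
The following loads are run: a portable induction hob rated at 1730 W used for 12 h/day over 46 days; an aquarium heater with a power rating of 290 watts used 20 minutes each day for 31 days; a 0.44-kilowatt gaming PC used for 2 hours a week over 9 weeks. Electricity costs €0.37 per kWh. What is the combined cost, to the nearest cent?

portable induction hob: Runtime = 12 h/day × 46 days = 552 h
portable induction hob: 1.73 kW × 552 h = 954.96 kWh
aquarium heater: Runtime = 20 min × 31 = 620 min = 10.333333… h
aquarium heater: 0.29 kW × 10.333333… h = 2.996666… kWh
gaming PC: Runtime = 2 h/week × 9 weeks = 18 h
gaming PC: 0.44 kW × 18 h = 7.92 kWh
Total energy = 965.876666… kWh
Cost = 965.876666… × €0.37 = €357.37

€357.37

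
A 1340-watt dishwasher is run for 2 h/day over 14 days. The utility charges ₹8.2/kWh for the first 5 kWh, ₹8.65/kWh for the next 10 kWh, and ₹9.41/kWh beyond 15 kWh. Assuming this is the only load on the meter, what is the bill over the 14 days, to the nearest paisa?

₹339.41

Runtime = 2 h/day × 14 days = 28 h
Energy = 1.34 kW × 28 h = 37.52 kWh
Tier 1 (0–5 kWh): 5 × ₹8.2 = ₹41
Tier 2 (5–15 kWh): 10 × ₹8.65 = ₹86.5
Above 15 kWh: 22.52 × ₹9.41 = ₹211.9132
Bill = ₹339.41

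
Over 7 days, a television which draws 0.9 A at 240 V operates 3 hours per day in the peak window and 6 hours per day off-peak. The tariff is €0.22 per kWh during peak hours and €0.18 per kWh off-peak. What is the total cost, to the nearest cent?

€2.63

Power = 0.9 A × 240 V = 216 W = 0.216 kW
Peak energy = 0.216 kW × 3 h × 7 = 4.536 kWh
Off-peak energy = 0.216 kW × 6 h × 7 = 9.072 kWh
Cost = 4.536 × €0.22 + 9.072 × €0.18 = €0.99792 + €1.63296 = €2.63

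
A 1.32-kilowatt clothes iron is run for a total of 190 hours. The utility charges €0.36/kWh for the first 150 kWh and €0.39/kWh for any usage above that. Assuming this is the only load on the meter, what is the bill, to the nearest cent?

Energy = 1.32 kW × 190 h = 250.8 kWh
Tier 1 (0–150 kWh): 150 × €0.36 = €54
Above 150 kWh: 100.8 × €0.39 = €39.312
Bill = €93.31

€93.31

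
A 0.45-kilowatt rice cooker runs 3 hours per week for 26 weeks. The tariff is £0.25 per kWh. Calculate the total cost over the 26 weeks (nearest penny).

£8.78

Runtime = 3 h/week × 26 weeks = 78 h
Energy = 0.45 kW × 78 h = 35.1 kWh
Cost = 35.1 kWh × £0.25/kWh = £8.78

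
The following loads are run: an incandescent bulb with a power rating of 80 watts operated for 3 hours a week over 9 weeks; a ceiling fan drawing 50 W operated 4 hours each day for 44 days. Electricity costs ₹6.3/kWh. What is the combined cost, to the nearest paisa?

incandescent bulb: Runtime = 3 h/week × 9 weeks = 27 h
incandescent bulb: 0.08 kW × 27 h = 2.16 kWh
ceiling fan: Runtime = 4 h/day × 44 days = 176 h
ceiling fan: 0.05 kW × 176 h = 8.8 kWh
Total energy = 10.96 kWh
Cost = 10.96 × ₹6.3 = ₹69.05

₹69.05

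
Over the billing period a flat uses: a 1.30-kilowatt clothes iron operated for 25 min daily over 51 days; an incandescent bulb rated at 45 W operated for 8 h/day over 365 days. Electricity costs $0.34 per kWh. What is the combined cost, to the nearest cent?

$54.07

clothes iron: Runtime = 25 min × 51 = 1275 min = 21.25 h
clothes iron: 1.3 kW × 21.25 h = 27.625 kWh
incandescent bulb: Runtime = 8 h/day × 365 days = 2920 h
incandescent bulb: 0.045 kW × 2920 h = 131.4 kWh
Total energy = 159.025 kWh
Cost = 159.025 × $0.34 = $54.07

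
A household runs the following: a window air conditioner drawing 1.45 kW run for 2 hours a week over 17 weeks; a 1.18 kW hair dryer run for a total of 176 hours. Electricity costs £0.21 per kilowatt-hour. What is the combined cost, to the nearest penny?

window air conditioner: Runtime = 2 h/week × 17 weeks = 34 h
window air conditioner: 1.45 kW × 34 h = 49.3 kWh
hair dryer: 1.18 kW × 176 h = 207.68 kWh
Total energy = 256.98 kWh
Cost = 256.98 × £0.21 = £53.97

£53.97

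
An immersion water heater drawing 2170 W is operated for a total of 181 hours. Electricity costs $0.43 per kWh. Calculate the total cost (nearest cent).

$168.89

Energy = 2.17 kW × 181 h = 392.77 kWh
Cost = 392.77 kWh × $0.43/kWh = $168.89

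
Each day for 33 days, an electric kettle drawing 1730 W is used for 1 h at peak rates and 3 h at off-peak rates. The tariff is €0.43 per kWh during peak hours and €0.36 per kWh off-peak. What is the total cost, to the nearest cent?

€86.21

Peak energy = 1.73 kW × 1 h × 33 = 57.09 kWh
Off-peak energy = 1.73 kW × 3 h × 33 = 171.27 kWh
Cost = 57.09 × €0.43 + 171.27 × €0.36 = €24.5487 + €61.6572 = €86.21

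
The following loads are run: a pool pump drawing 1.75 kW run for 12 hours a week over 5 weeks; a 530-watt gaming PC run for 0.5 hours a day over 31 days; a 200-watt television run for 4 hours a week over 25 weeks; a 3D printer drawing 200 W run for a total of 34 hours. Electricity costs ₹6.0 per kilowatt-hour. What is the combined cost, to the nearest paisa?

₹840.09

pool pump: Runtime = 12 h/week × 5 weeks = 60 h
pool pump: 1.75 kW × 60 h = 105 kWh
gaming PC: Runtime = 0.5 h/day × 31 days = 15.5 h
gaming PC: 0.53 kW × 15.5 h = 8.215 kWh
television: Runtime = 4 h/week × 25 weeks = 100 h
television: 0.2 kW × 100 h = 20 kWh
3D printer: 0.2 kW × 34 h = 6.8 kWh
Total energy = 140.015 kWh
Cost = 140.015 × ₹6.0 = ₹840.09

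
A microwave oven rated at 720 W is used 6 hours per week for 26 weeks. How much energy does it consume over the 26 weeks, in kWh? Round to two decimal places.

Runtime = 6 h/week × 26 weeks = 156 h
Energy = 0.72 kW × 156 h = 112.32 kWh

112.32 kWh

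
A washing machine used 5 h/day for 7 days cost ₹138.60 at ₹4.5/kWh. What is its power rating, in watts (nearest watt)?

880 W

Energy = ₹138.60 ÷ ₹4.5/kWh = 30.8 kWh
Runtime = 5 h/day × 7 days = 35 h
Power = 30.8 kWh ÷ 35 h = 0.88 kW = 880 W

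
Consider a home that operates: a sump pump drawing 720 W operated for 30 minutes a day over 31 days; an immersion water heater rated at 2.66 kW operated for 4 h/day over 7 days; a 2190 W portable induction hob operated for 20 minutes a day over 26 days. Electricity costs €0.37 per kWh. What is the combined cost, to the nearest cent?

€38.71

sump pump: Runtime = 30 min × 31 = 930 min = 15.5 h
sump pump: 0.72 kW × 15.5 h = 11.16 kWh
immersion water heater: Runtime = 4 h/day × 7 days = 28 h
immersion water heater: 2.66 kW × 28 h = 74.48 kWh
portable induction hob: Runtime = 20 min × 26 = 520 min = 8.666666… h
portable induction hob: 2.19 kW × 8.666666… h = 18.98 kWh
Total energy = 104.62 kWh
Cost = 104.62 × €0.37 = €38.71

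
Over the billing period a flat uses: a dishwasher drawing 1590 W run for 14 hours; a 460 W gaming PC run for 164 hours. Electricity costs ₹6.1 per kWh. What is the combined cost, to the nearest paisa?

₹595.97

dishwasher: 1.59 kW × 14 h = 22.26 kWh
gaming PC: 0.46 kW × 164 h = 75.44 kWh
Total energy = 97.7 kWh
Cost = 97.7 × ₹6.1 = ₹595.97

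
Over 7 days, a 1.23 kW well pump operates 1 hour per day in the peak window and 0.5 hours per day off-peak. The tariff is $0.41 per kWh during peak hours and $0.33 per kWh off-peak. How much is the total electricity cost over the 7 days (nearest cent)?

$4.95

Peak energy = 1.23 kW × 1 h × 7 = 8.61 kWh
Off-peak energy = 1.23 kW × 0.5 h × 7 = 4.305 kWh
Cost = 8.61 × $0.41 + 4.305 × $0.33 = $3.5301 + $1.42065 = $4.95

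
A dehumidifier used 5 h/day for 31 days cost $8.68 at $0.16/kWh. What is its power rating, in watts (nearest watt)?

Energy = $8.68 ÷ $0.16/kWh = 54.25 kWh
Runtime = 5 h/day × 31 days = 155 h
Power = 54.25 kWh ÷ 155 h = 0.35 kW = 350 W

350 W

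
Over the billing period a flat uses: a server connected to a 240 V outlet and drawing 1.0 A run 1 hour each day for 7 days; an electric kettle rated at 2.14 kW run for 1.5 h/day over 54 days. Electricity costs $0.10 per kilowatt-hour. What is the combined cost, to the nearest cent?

$17.50

server: Power = 1.0 A × 240 V = 240 W = 0.24 kW
server: Runtime = 1 h/day × 7 days = 7 h
server: 0.24 kW × 7 h = 1.68 kWh
electric kettle: Runtime = 1.5 h/day × 54 days = 81 h
electric kettle: 2.14 kW × 81 h = 173.34 kWh
Total energy = 175.02 kWh
Cost = 175.02 × $0.10 = $17.50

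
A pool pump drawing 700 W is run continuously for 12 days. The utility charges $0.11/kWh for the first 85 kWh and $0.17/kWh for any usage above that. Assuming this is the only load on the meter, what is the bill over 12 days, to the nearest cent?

$29.17

Runtime = 24 h × 12 = 288 h
Energy = 0.7 kW × 288 h = 201.6 kWh
Tier 1 (0–85 kWh): 85 × $0.11 = $9.35
Above 85 kWh: 116.6 × $0.17 = $19.822
Bill = $29.17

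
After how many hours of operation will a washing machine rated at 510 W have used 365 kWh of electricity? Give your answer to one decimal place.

Hours = 365 kWh ÷ 0.51 kW = 715.7 h

715.7 h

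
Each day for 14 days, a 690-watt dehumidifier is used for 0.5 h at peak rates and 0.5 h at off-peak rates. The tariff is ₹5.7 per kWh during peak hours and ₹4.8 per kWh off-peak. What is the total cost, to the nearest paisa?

Peak energy = 0.69 kW × 0.5 h × 14 = 4.83 kWh
Off-peak energy = 0.69 kW × 0.5 h × 14 = 4.83 kWh
Cost = 4.83 × ₹5.7 + 4.83 × ₹4.8 = ₹27.531 + ₹23.184 = ₹50.72

₹50.72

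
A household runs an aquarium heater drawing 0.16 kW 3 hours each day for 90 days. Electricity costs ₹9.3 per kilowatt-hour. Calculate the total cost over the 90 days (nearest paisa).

Runtime = 3 h/day × 90 days = 270 h
Energy = 0.16 kW × 270 h = 43.2 kWh
Cost = 43.2 kWh × ₹9.3/kWh = ₹401.76

₹401.76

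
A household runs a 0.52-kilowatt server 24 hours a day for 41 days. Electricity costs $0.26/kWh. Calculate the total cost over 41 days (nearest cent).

Runtime = 24 h × 41 = 984 h
Energy = 0.52 kW × 984 h = 511.68 kWh
Cost = 511.68 kWh × $0.26/kWh = $133.04

$133.04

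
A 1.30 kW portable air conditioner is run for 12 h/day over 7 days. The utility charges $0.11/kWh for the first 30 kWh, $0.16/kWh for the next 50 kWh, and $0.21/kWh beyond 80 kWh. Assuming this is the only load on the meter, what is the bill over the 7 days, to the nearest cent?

$17.43

Runtime = 12 h/day × 7 days = 84 h
Energy = 1.3 kW × 84 h = 109.2 kWh
Tier 1 (0–30 kWh): 30 × $0.11 = $3.3
Tier 2 (30–80 kWh): 50 × $0.16 = $8
Above 80 kWh: 29.2 × $0.21 = $6.132
Bill = $17.43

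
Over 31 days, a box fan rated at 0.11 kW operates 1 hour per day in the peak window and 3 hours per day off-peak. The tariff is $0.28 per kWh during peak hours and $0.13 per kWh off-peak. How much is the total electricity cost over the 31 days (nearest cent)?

Peak energy = 0.11 kW × 1 h × 31 = 3.41 kWh
Off-peak energy = 0.11 kW × 3 h × 31 = 10.23 kWh
Cost = 3.41 × $0.28 + 10.23 × $0.13 = $0.9548 + $1.3299 = $2.28

$2.28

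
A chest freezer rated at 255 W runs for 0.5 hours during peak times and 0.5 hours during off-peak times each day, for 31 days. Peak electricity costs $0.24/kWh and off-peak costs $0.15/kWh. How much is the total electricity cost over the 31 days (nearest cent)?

$1.54

Peak energy = 0.255 kW × 0.5 h × 31 = 3.9525 kWh
Off-peak energy = 0.255 kW × 0.5 h × 31 = 3.9525 kWh
Cost = 3.9525 × $0.24 + 3.9525 × $0.15 = $0.9486 + $0.592875 = $1.54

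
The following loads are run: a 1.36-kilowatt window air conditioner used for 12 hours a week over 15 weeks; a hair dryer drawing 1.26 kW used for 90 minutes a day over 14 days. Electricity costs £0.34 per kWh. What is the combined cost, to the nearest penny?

£92.23

window air conditioner: Runtime = 12 h/week × 15 weeks = 180 h
window air conditioner: 1.36 kW × 180 h = 244.8 kWh
hair dryer: Runtime = 90 min × 14 = 1260 min = 21 h
hair dryer: 1.26 kW × 21 h = 26.46 kWh
Total energy = 271.26 kWh
Cost = 271.26 × £0.34 = £92.23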